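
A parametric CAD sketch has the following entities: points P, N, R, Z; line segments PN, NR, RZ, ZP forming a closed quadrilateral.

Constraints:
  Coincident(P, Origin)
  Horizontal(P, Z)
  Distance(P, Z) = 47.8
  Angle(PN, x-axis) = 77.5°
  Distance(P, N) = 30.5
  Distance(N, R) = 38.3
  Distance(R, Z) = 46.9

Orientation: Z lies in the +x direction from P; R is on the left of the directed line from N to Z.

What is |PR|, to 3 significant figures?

62.0

P is at the origin; P and Z share the same y with |PZ| = 47.8 and Z in +x, so Z = (47.8, 0). PN runs at 77.5° with |PN| = 30.5, so N = (6.60, 29.8). R is determined by |NR| = 38.3 and |RZ| = 46.9 together: it lies at the intersection of circle(N, 38.3) and circle(Z, 46.9). With |NZ| = 50.8, the foot of the radical line on NZ is 18.2 from N and the perpendicular offset is √(38.3² − 18.2²) = 33.7. Taking the left-of-NZ solution: R = (41.1, 46.4).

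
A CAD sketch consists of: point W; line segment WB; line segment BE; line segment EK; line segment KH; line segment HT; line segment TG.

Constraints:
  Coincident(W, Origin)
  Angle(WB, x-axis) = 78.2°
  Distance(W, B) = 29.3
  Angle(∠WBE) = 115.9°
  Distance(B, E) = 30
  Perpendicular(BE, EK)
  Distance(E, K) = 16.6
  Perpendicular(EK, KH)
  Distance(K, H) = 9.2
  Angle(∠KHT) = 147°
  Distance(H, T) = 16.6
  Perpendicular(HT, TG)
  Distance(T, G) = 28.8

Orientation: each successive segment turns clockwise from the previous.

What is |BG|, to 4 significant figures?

28.01

∠KHT = 147.0° gives HT at 161.1° from the x-axis; with |HT| = 16.6, T = (14.50, 23.03). The perpendicularity gives TG at right angles to HT, so TG runs at 71.10°; with |TG| = 28.8, G = (23.83, 50.27). Then |BG| = |G − B| = 28.01.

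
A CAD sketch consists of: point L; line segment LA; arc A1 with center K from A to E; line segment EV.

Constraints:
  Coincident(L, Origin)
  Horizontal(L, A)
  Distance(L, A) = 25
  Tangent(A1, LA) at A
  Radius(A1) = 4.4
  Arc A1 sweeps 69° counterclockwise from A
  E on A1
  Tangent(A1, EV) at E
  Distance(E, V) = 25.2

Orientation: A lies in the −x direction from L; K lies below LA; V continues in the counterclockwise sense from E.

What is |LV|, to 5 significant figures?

46.356

On A1, A sits at bearing 90° from K; a 69° counterclockwise sweep puts E at bearing 159°, so E = K + 4.4·(cos 159°, sin 159°) = (-29.108, -2.8232). Since A1 is tangent to EV there, KE ⟂ EV, so EV runs along (−sin 159°, cos 159°); with |EV| = 25.2, V = (-38.139, -26.349). Then |LV| = |V − L| = 46.356.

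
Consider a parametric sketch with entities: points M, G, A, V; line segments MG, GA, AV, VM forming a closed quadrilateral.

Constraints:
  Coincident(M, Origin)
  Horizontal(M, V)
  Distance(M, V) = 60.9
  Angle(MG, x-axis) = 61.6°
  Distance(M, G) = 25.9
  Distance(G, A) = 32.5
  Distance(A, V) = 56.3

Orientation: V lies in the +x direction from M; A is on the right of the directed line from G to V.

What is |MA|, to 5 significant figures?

10.413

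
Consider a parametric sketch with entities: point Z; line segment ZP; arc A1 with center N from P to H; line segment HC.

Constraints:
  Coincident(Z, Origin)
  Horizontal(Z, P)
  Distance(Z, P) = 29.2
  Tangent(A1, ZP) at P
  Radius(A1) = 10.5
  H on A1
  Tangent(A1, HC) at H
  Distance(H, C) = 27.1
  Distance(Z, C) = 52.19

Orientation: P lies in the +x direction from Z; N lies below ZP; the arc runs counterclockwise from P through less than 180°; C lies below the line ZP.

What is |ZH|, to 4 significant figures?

25.87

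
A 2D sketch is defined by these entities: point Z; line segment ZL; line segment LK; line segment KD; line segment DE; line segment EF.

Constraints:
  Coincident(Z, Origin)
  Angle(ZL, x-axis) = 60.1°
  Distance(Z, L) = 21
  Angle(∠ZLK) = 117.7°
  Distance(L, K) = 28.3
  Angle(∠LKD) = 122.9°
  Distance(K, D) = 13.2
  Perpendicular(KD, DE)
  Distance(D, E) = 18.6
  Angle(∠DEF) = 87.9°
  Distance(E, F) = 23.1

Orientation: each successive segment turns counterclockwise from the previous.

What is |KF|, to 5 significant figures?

20.320

Z is at the origin; ZL runs at 60.1° with length 21.0, so L = (10.468, 18.205). ∠ZLK = 117.7° gives LK at 122.40° from the x-axis; with |LK| = 28.3, K = (-4.6957, 42.099). ∠LKD = 122.9° gives KD at 179.50° from the x-axis; with |KD| = 13.2, D = (-17.895, 42.215). The perpendicularity gives DE at right angles to KD, so DE runs at -90.500°; with |DE| = 18.6, E = (-18.057, 23.615). ∠DEF = 87.9° gives EF at 1.6000° from the x-axis; with |EF| = 23.1, F = (5.0335, 24.260). Then |KF| = |F − K| = 20.320.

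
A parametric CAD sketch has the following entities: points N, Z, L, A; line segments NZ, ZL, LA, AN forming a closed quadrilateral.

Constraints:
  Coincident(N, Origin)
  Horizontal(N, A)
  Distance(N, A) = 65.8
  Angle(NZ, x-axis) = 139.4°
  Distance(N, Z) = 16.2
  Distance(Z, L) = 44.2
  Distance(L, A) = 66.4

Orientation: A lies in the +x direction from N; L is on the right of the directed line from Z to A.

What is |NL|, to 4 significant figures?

30.21

Checks: |ZL| = 44.20 ✓; |LA| = 66.40 ✓.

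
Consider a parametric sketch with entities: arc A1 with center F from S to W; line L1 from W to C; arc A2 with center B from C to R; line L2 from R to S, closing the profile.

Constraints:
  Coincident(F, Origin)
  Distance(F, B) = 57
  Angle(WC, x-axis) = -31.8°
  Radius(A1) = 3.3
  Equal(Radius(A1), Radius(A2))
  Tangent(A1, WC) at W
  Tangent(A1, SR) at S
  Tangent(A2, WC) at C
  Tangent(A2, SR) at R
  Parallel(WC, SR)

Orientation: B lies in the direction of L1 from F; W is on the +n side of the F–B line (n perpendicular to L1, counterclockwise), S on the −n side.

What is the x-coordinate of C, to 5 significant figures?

50.183

The slot axis is L1's direction at -31.8°, so u = (cos -31.8°, sin -31.8°) = (0.84989, -0.52696) and n = (−sin -31.8°, cos -31.8°) = (0.52696, 0.84989). F is at the origin and B lies 57.0 along u from F, so B = 57.0·u = (48.444, -30.036). Tangency of A1 to both parallel lines with radius 3.3 puts W and S at F ± 3.3·n: W = (1.7390, 2.8046), S = (-1.7390, -2.8046). Equal radii place C and R the same way about B: C = B + 3.3·n = (50.183, -27.232), R = B − 3.3·n = (46.705, -32.841). So C.x = 50.183.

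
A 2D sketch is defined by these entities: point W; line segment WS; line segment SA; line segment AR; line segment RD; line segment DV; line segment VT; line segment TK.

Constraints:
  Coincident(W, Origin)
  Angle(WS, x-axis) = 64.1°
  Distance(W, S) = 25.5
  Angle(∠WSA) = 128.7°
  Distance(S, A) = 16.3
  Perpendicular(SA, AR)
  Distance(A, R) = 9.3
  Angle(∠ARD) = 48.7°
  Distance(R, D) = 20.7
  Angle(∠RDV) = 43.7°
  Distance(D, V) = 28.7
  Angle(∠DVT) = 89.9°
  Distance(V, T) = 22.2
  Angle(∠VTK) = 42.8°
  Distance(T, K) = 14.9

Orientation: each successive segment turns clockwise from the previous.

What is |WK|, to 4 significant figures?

38.28

∠DVT = 89.9° gives VT at -74.90° from the x-axis; with |VT| = 22.2, T = (44.38, 13.45). ∠VTK = 42.8° gives TK at 147.9° from the x-axis; with |TK| = 14.9, K = (31.76, 21.37). Then |WK| = |K − W| = 38.28.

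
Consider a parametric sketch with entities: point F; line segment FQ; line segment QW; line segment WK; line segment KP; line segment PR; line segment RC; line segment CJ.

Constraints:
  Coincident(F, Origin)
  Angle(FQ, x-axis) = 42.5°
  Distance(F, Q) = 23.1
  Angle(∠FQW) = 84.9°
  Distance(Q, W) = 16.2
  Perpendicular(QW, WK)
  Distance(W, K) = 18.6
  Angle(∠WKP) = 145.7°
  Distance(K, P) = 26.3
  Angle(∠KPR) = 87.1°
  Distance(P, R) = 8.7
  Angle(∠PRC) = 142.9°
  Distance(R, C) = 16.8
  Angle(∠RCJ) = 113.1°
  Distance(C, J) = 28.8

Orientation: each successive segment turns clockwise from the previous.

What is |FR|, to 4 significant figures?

14.26

F is at the origin; FQ runs at 42.5° with length 23.1, so Q = (17.03, 15.61). ∠FQW = 84.9° gives QW at -52.60° from the x-axis; with |QW| = 16.2, W = (26.87, 2.737). The perpendicularity gives WK at right angles to QW, so WK runs at -142.6°; with |WK| = 18.6, K = (12.09, -8.561). ∠WKP = 145.7° gives KP at -176.9° from the x-axis; with |KP| = 26.3, P = (-14.17, -9.983). ∠KPR = 87.1° gives PR at 90.20° from the x-axis; with |PR| = 8.7, R = (-14.20, -1.283). Then |FR| = |R − F| = 14.26.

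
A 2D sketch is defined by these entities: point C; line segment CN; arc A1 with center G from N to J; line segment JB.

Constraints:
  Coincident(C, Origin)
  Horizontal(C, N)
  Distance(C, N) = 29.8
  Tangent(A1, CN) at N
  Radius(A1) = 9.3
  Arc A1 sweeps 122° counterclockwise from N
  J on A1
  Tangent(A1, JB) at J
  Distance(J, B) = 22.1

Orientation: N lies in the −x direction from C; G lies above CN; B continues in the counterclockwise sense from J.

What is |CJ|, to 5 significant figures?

26.127

C is at the origin; C and N share the same y with |CN| = 29.8 and N on the −x side, so N = (-29.800, 0.0000). Since A1 is tangent to CN there, GN ⟂ CN, so G = N + (0, 9.3) = (-29.800, 9.3000). On A1, N sits at bearing -90° from G; a 122° counterclockwise sweep puts J at bearing 32°, so J = G + 9.3·(cos 32°, sin 32°) = (-21.913, 14.228). Then |CJ| = |J − C| = 26.127.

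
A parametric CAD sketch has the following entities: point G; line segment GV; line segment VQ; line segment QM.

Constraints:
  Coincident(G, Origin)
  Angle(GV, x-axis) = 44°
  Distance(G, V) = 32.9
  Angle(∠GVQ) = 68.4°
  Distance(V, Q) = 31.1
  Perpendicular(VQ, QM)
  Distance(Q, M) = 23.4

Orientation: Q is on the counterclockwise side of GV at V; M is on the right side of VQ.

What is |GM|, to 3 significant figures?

57.2

G is at the origin; GV runs at 44.0° with length 32.9, so V = 32.9·(cos 44.0°, sin 44.0°) = (23.7, 22.9). ∠GVQ = 68.4°, so VQ runs at 44.0° + (180° − 68.4°) = 156° from the x-axis; with |VQ| = 31.1, Q = V + 31.1·(cos 156°, sin 156°) = (-4.66, 35.7). VQ ⟂ QM; with |QM| = 23.4 on the right of VQ, M = Q + 23.4·(0.413, 0.911) = (5.01, 57.0). Then |GM| = |M − G| = 57.2.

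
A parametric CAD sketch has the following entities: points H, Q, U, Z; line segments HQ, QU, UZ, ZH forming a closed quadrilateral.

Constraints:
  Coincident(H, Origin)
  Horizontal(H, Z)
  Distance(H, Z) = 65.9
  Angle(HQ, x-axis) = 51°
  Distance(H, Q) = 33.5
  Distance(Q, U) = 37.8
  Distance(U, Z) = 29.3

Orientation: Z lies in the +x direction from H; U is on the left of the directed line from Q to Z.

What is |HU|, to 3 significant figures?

65.3

H is at the origin; HZ is horizontal with |HZ| = 65.9 and Z in +x, so Z = (65.9, 0). HQ runs at 51.0° with |HQ| = 33.5, so Q = (21.1, 26.0). U is determined by |QU| = 37.8 and |UZ| = 29.3 together: it lies at the intersection of circle(Q, 37.8) and circle(Z, 29.3). With |QZ| = 51.8, the foot of the radical line on QZ is 31.4 from Q and the perpendicular offset is √(37.8² − 31.4²) = 21.0. Taking the left-of-QZ solution: U = (58.8, 28.4).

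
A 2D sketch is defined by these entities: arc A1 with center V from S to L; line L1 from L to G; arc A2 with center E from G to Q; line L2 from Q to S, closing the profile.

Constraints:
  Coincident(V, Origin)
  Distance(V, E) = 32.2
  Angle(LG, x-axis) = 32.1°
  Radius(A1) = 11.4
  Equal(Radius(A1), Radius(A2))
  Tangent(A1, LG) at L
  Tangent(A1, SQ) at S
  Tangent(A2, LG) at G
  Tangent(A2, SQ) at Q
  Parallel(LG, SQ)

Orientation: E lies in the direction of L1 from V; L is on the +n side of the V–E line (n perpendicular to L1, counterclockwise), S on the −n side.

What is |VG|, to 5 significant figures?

34.158

The slot axis is L1's direction at 32.1°, so u = (cos 32.1°, sin 32.1°) = (0.84712, 0.53140) and n = (−sin 32.1°, cos 32.1°) = (-0.53140, 0.84712). V is at the origin and E lies 32.2 along u from V, so E = 32.2·u = (27.277, 17.111). Tangency of A1 to both parallel lines with radius 11.4 puts L and S at V ± 11.4·n: L = (-6.0579, 9.6572), S = (6.0579, -9.6572). Equal radii place G and Q the same way about E: G = E + 11.4·n = (21.219, 26.768), Q = E − 11.4·n = (33.335, 7.4538). Then |VG| = |G − V| = 34.158.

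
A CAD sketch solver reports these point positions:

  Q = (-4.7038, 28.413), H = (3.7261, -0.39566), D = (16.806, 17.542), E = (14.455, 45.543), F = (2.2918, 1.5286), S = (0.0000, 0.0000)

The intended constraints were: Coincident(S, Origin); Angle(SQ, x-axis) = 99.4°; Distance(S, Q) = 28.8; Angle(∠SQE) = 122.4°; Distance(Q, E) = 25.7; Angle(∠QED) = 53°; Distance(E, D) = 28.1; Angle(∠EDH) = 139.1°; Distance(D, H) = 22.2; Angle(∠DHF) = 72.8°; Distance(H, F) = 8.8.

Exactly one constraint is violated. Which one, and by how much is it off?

Distance(H, F) = 8.8 — off by 6.40.

S = (0.00, 0.00) ✓; SQ at 99.40° ✓; |SQ| = 28.80 ✓; ∠SQE = 122.4° ✓; |QE| = 25.70 ✓; ∠QED = 53.00° ✓; |ED| = 28.10 ✓; ∠EDH = 139.1° ✓; |DH| = 22.20 ✓; ∠DHF = 72.80° ✓; |HF| = 2.400 ✗.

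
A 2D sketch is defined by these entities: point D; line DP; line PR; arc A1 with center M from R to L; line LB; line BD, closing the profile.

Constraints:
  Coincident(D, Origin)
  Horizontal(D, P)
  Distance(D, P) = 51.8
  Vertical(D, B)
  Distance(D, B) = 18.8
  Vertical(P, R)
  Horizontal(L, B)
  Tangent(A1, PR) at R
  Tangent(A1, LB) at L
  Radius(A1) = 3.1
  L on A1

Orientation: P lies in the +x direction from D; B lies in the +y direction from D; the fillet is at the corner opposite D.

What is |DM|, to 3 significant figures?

51.2

D is at the origin; DP is horizontal with |DP| = 51.8 and P on the +x side, so P = (51.8, 0.00). DB is vertical with |DB| = 18.8 and B on the +y side, so B = (0.00, 18.8). The virtual corner opposite D is at (51.8, 18.8). A1 meets PR tangentially, so MR is at right angles to PR and since A1 is tangent to LB there, ML ⟂ LB, with radius 3.1, so the center M sits 3.1 in from both sides at M = (48.7, 15.7). Then |DM| = |M − D| = 51.2.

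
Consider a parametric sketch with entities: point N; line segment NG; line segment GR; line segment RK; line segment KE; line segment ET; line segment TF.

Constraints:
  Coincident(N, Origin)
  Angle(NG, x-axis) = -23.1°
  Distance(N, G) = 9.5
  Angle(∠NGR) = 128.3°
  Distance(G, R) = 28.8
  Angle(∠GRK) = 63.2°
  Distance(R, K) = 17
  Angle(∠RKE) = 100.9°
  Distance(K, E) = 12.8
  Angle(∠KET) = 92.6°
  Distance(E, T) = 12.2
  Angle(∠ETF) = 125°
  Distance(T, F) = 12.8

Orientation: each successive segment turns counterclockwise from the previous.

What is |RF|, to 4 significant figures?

7.226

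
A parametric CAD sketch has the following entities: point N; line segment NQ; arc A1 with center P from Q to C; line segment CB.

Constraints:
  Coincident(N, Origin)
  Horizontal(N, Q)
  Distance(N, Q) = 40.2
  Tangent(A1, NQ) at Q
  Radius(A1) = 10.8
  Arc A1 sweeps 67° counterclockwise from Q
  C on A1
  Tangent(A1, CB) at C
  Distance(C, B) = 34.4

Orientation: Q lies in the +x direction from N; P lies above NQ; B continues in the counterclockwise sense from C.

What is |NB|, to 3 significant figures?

74.2

N is at the origin; NQ is horizontal with |NQ| = 40.2 and Q on the +x side, so Q = (40.2, 0.00). A1 meets NQ tangentially, so PQ is at right angles to NQ, so P = Q + (0, 10.8) = (40.2, 10.8). On A1, Q sits at bearing -90° from P; a 67° counterclockwise sweep puts C at bearing -23°, so C = P + 10.8·(cos -23°, sin -23°) = (50.1, 6.58). A1 meets CB tangentially, so PC is at right angles to CB, so CB runs along (−sin -23°, cos -23°); with |CB| = 34.4, B = (63.6, 38.2). Then |NB| = |B − N| = 74.2.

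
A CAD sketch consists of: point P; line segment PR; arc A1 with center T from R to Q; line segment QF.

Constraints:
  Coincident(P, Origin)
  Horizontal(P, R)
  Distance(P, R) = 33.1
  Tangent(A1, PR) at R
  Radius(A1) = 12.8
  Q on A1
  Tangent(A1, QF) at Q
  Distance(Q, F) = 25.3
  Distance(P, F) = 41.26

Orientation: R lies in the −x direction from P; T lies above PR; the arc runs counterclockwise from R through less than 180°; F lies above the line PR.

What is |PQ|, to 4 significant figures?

23.50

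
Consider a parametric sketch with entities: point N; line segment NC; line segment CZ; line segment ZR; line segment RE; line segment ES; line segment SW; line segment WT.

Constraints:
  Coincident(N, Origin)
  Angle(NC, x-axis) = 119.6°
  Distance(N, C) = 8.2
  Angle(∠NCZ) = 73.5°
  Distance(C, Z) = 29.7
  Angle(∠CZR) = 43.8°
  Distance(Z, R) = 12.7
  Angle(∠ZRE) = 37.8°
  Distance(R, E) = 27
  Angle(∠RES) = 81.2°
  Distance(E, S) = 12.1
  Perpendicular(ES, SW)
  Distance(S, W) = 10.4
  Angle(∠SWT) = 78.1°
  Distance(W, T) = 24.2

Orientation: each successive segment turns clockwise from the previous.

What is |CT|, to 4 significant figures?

20.03

N is at the origin; NC runs at 119.6° with length 8.2, so C = (-4.050, 7.130). ∠NCZ = 73.5° gives CZ at 13.10° from the x-axis; with |CZ| = 29.7, Z = (24.88, 13.86). ∠CZR = 43.8° gives ZR at -123.1° from the x-axis; with |ZR| = 12.7, R = (17.94, 3.222). ∠ZRE = 37.8° gives RE at 94.70° from the x-axis; with |RE| = 27.0, E = (15.73, 30.13). ∠RES = 81.2° gives ES at -4.100° from the x-axis; with |ES| = 12.1, S = (27.80, 29.27). ES ⟂ SW, so SW runs at -94.10°; with |SW| = 10.4, W = (27.05, 18.89). ∠SWT = 78.1° gives WT at 164.0° from the x-axis; with |WT| = 24.2, T = (3.792, 25.56). Then |CT| = |T − C| = 20.03.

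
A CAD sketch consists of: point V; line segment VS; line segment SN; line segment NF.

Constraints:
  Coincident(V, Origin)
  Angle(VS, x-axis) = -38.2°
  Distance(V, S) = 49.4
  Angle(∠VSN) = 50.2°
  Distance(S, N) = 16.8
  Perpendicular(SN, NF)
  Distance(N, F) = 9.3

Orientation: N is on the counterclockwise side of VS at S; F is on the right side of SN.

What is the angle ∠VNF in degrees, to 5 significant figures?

158.67°

V is at the origin; VS runs at -38.2° with length 49.4, so S = 49.4·(cos -38.2°, sin -38.2°) = (38.821, -30.549). ∠VSN = 50.2°, so SN runs at -38.2° + (180° − 50.2°) = 91.600° from the x-axis; with |SN| = 16.8, N = S + 16.8·(cos 91.600°, sin 91.600°) = (38.352, -13.756). SN ⟂ NF; with |NF| = 9.3 on the right of SN, F = N + 9.3·(0.99961, 0.027922) = (47.649, -13.496). Then cos ∠VNF = NV·NF / (|NV||NF|), giving 158.67°.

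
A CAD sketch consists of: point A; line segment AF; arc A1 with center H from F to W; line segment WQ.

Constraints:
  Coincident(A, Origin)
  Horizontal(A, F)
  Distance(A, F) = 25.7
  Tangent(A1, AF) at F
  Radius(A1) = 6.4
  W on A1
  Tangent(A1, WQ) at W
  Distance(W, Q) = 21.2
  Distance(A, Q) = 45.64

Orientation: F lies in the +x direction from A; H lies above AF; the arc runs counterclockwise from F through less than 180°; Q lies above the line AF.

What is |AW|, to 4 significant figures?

32.06

A is at the origin; AF is horizontal with |AF| = 25.7 and F on the +x side, so F = (25.70, 0.000). Tangency of A1 to AF means the radius HF is perpendicular to AF, so H = F + (0, 6.4) = (25.70, 6.400). Since HW ⟂ WQ (tangency), |HQ| = √(6.4² + 21.2²) = 22.14 regardless of where W sits on A1. So Q lies on both circle(A, 45.64) and circle(H, 22.14); the above-AF intersection is Q = (38.55, 24.44). W is the foot of the tangent from Q: W = (31.76, 4.353).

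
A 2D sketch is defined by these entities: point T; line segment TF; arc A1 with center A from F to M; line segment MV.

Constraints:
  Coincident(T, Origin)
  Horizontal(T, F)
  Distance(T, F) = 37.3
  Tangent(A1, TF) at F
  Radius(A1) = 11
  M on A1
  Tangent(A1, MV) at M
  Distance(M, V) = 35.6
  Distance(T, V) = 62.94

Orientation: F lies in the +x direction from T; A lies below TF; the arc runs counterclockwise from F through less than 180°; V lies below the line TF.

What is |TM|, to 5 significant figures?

31.065

T is at the origin; T and F share the same y with |TF| = 37.3 and F on the +x side, so F = (37.300, 0.0000). The tangent condition forces AF to be normal to TF, so A = F + (0, -11) = (37.300, -11.000). Since AM ⟂ MV (tangency), |AV| = √(11.0² + 35.6²) = 37.261 regardless of where M sits on A1. So V lies on both circle(T, 62.94) and circle(A, 37.261); the below-TF intersection is V = (40.574, -48.117). M is the foot of the tangent from V: M = (27.116, -15.158).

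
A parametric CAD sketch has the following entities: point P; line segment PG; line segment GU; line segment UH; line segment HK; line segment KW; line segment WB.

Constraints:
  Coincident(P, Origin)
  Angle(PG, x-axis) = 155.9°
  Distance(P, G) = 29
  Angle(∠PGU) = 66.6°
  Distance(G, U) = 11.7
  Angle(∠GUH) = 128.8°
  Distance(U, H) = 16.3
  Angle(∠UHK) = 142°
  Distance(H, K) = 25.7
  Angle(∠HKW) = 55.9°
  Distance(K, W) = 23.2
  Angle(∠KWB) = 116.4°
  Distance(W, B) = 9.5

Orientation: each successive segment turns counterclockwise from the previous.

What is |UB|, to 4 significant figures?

17.96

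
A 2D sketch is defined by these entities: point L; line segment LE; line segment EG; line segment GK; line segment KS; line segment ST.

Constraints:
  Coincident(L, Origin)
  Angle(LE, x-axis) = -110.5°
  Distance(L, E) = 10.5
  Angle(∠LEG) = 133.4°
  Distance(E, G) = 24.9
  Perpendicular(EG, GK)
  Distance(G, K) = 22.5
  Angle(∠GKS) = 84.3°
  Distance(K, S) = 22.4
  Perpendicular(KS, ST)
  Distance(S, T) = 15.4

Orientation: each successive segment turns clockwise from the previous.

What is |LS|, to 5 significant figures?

16.014

L is at the origin; LE runs at -110.5° with length 10.5, so E = (-3.6772, -9.8351). ∠LEG = 133.4° gives EG at -157.10° from the x-axis; with |EG| = 24.9, G = (-26.615, -19.524). The perpendicularity gives GK at right angles to EG, so GK runs at 112.90°; with |GK| = 22.5, K = (-35.370, 1.2024). ∠GKS = 84.3° gives KS at 17.200° from the x-axis; with |KS| = 22.4, S = (-13.972, 7.8263). Then |LS| = |S − L| = 16.014.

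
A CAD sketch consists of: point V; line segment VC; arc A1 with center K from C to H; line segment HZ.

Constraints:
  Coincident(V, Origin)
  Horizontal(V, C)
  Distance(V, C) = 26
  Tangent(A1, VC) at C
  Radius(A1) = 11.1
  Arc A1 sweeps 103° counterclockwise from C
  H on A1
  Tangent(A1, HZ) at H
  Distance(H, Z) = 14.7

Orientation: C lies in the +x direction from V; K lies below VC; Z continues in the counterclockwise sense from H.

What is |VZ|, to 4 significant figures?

33.49

V is at the origin; V and C share the same y with |VC| = 26.0 and C on the +x side, so C = (26.00, 0.000). Tangency of A1 to VC means the radius KC is perpendicular to VC, so K = C + (0, -11.1) = (26.00, -11.10). On A1, C sits at bearing 90° from K; a 103° counterclockwise sweep puts H at bearing 193°, so H = K + 11.1·(cos 193°, sin 193°) = (15.18, -13.60). The tangent condition forces KH to be normal to HZ, so HZ runs along (−sin 193°, cos 193°); with |HZ| = 14.7, Z = (18.49, -27.92). Then |VZ| = |Z − V| = 33.49.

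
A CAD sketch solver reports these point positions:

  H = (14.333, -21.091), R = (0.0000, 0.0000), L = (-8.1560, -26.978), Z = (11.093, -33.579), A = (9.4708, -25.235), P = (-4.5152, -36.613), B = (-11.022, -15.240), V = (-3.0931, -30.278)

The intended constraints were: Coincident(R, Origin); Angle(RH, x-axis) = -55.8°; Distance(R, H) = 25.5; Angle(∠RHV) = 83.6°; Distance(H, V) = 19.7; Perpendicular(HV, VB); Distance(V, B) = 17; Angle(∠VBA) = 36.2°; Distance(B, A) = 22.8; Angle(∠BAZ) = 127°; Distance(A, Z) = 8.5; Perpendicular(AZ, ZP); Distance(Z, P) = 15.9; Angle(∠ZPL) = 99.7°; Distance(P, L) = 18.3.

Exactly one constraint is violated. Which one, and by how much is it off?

Distance(P, L) = 18.3 — off by 8.00.

R = (0.00, 0.00) ✓; RH at -55.80° ✓; |RH| = 25.50 ✓; ∠RHV = 83.60° ✓; |HV| = 19.70 ✓; ∠(HV, VB) = 90.00° ✓; |VB| = 17.00 ✓; ∠VBA = 36.20° ✓; |BA| = 22.80 ✓; ∠BAZ = 127.0° ✓; |AZ| = 8.500 ✓; ∠(AZ, ZP) = 90.00° ✓; |ZP| = 15.90 ✓; ∠ZPL = 99.70° ✓; |PL| = 10.30 ✗.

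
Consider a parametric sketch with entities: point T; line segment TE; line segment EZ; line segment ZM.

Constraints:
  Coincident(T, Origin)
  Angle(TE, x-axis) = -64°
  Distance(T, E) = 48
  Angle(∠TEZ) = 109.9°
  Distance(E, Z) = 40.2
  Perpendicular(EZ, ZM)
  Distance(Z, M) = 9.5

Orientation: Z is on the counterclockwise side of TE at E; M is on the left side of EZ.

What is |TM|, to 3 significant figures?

66.8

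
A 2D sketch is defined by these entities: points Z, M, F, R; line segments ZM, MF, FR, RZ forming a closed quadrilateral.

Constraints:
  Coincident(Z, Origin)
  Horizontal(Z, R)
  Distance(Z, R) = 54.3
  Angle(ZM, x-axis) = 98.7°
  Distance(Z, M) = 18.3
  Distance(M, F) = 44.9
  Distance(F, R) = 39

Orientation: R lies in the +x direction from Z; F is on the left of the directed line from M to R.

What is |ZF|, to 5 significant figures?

52.521

Z is at the origin; Z and R share the same y with |ZR| = 54.3 and R in +x, so R = (54.3, 0). ZM runs at 98.7° with |ZM| = 18.3, so M = (-2.7681, 18.089). F is determined by |MF| = 44.9 and |FR| = 39.0 together: it lies at the intersection of circle(M, 44.9) and circle(R, 39.0). With |MR| = 59.866, the foot of the radical line on MR is 34.068 from M and the perpendicular offset is √(44.9² − 34.068²) = 29.247. Taking the left-of-MR solution: F = (38.545, 35.676).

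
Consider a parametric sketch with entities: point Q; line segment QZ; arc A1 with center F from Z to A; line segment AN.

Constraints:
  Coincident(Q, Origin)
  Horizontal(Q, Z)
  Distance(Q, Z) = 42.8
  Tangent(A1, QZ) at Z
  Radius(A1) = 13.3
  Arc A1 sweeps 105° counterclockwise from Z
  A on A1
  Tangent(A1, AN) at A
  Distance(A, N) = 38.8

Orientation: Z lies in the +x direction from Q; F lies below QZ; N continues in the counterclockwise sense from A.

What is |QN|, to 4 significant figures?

67.38

Q is at the origin; QZ is horizontal with |QZ| = 42.8 and Z on the +x side, so Z = (42.80, 0.000). The tangent condition forces FZ to be normal to QZ, so F = Z + (0, -13.3) = (42.80, -13.30). On A1, Z sits at bearing 90° from F; a 105° counterclockwise sweep puts A at bearing 195°, so A = F + 13.3·(cos 195°, sin 195°) = (29.95, -16.74). A1 meets AN tangentially, so FA is at right angles to AN, so AN runs along (−sin 195°, cos 195°); with |AN| = 38.8, N = (40.00, -54.22). Then |QN| = |N − Q| = 67.38.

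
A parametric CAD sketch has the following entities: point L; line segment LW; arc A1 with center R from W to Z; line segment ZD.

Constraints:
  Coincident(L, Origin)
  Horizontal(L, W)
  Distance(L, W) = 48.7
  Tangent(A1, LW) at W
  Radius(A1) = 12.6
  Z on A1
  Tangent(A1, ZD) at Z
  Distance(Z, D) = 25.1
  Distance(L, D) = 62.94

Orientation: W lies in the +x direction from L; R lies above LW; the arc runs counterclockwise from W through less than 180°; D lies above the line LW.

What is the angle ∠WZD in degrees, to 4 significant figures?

121.0°

Checks: |LW| = 48.70 ✓; |RZ| = 12.60 ✓; ∠(RZ, ZD) = 90.00° ✓; |ZD| = 25.10 ✓; |LD| = 62.94 ✓.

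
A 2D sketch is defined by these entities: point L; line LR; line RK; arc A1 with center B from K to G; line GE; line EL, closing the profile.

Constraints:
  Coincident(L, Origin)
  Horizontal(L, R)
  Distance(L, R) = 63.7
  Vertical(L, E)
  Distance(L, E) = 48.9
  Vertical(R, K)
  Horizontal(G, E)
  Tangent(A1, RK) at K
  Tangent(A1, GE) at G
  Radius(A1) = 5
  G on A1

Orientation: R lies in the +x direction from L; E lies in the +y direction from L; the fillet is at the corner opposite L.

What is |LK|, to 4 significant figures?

77.36

L is at the origin; L and R share the same y with |LR| = 63.7 and R on the +x side, so R = (63.70, 0.000). LE is vertical with |LE| = 48.9 and E on the +y side, so E = (0.000, 48.90). The virtual corner opposite L is at (63.70, 48.90). The tangent condition forces BK to be normal to RK and A1 meets GE tangentially, so BG is at right angles to GE, with radius 5.0, so the center B sits 5.0 in from both sides at B = (58.70, 43.90). That places the tangent points at K = (63.70, 43.90) on RK and G = (58.70, 48.90) on GE. Then |LK| = |K − L| = 77.36.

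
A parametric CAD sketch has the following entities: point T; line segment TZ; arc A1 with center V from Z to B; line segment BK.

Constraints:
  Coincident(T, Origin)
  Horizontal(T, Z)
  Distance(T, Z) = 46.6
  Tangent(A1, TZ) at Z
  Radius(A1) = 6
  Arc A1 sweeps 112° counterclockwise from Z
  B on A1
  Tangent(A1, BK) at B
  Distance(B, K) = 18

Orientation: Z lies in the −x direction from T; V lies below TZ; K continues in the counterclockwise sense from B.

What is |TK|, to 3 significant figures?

51.8

T is at the origin; TZ is horizontal with |TZ| = 46.6 and Z on the −x side, so Z = (-46.6, 0.00). A1 meets TZ tangentially, so VZ is at right angles to TZ, so V = Z + (0, -6) = (-46.6, -6.00). On A1, Z sits at bearing 90° from V; a 112° counterclockwise sweep puts B at bearing 202°, so B = V + 6.0·(cos 202°, sin 202°) = (-52.2, -8.25). The tangent condition forces VB to be normal to BK, so BK runs along (−sin 202°, cos 202°); with |BK| = 18.0, K = (-45.4, -24.9). Then |TK| = |K − T| = 51.8.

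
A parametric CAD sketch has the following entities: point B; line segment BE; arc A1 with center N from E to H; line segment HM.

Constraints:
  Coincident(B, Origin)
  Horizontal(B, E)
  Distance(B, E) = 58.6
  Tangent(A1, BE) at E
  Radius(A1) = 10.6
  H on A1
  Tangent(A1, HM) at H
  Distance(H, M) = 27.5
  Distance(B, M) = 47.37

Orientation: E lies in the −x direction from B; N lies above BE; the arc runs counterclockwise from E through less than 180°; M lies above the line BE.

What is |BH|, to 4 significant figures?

49.52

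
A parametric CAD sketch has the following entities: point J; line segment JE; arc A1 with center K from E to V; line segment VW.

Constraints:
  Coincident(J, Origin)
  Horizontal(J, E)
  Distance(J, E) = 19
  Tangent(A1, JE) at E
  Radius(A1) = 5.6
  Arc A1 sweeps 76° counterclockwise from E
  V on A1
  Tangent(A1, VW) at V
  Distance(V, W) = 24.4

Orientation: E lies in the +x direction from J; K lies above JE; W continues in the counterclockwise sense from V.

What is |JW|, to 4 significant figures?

41.23

J is at the origin; JE is horizontal with |JE| = 19.0 and E on the +x side, so E = (19.00, 0.000). The tangent condition forces KE to be normal to JE, so K = E + (0, 5.6) = (19.00, 5.600). On A1, E sits at bearing -90° from K; a 76° counterclockwise sweep puts V at bearing -14°, so V = K + 5.6·(cos -14°, sin -14°) = (24.43, 4.245). Tangency of A1 to VW means the radius KV is perpendicular to VW, so VW runs along (−sin -14°, cos -14°); with |VW| = 24.4, W = (30.34, 27.92). Then |JW| = |W − J| = 41.23.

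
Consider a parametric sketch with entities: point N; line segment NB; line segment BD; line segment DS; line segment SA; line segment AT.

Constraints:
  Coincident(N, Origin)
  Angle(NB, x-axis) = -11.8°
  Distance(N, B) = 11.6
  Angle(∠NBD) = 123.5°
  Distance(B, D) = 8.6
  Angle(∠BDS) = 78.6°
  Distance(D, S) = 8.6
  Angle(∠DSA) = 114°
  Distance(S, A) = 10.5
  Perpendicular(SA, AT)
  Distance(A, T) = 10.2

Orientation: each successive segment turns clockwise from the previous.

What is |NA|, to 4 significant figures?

3.230

∠BDS = 78.6° gives DS at -169.7° from the x-axis; with |DS| = 8.6, S = (6.073, -11.90). ∠DSA = 114.0° gives SA at 124.3° from the x-axis; with |SA| = 10.5, A = (0.1562, -3.226). Then |NA| = |A − N| = 3.230.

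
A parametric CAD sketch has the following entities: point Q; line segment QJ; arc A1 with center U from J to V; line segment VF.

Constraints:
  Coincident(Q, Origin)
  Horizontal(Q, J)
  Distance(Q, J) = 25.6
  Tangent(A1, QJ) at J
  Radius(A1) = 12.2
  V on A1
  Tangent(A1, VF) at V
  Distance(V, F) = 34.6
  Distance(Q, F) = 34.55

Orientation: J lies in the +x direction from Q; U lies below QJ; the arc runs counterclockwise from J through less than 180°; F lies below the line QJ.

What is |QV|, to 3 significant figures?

16.4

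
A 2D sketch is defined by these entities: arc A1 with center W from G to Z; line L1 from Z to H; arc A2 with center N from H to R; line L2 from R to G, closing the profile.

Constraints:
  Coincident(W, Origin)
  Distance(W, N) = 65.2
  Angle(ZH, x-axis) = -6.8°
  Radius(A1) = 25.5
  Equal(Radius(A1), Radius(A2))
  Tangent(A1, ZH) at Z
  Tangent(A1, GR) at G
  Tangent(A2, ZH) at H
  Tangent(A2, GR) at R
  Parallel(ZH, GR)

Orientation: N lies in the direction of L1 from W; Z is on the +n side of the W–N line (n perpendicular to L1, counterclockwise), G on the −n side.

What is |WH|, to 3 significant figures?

70.0

Tangency of A1 to both parallel lines with radius 25.5 puts Z and G at W ± 25.5·n: Z = (3.02, 25.3), G = (-3.02, -25.3). Equal radii place H and R the same way about N: H = N + 25.5·n = (67.8, 17.6), R = N − 25.5·n = (61.7, -33.0). Then |WH| = |H − W| = 70.0.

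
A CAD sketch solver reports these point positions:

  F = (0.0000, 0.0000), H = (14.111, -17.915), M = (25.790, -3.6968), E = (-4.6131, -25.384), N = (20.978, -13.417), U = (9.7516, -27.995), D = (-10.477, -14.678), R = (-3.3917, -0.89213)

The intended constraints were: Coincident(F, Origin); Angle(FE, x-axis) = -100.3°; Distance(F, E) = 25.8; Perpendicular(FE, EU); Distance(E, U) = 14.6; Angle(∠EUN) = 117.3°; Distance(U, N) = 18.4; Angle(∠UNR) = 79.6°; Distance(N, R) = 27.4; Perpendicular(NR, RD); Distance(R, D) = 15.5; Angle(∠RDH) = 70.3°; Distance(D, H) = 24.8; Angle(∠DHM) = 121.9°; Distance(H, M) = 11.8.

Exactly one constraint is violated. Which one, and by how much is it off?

Distance(H, M) = 11.8 — off by 6.60.

F = (0.00, 0.00) ✓; FE at -100.3° ✓; |FE| = 25.80 ✓; ∠(FE, EU) = 90.00° ✓; |EU| = 14.60 ✓; ∠EUN = 117.3° ✓; |UN| = 18.40 ✓; ∠UNR = 79.60° ✓; |NR| = 27.40 ✓; ∠(NR, RD) = 90.00° ✓; |RD| = 15.50 ✓; ∠RDH = 70.30° ✓; |DH| = 24.80 ✓; ∠DHM = 121.9° ✓; |HM| = 18.40 ✗.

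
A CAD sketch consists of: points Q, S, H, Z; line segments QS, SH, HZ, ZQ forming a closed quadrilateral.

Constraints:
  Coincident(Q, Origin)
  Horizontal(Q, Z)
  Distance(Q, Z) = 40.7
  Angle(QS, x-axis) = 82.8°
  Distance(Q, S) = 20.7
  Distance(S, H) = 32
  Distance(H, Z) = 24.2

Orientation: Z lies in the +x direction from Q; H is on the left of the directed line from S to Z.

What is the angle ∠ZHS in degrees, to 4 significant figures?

99.82°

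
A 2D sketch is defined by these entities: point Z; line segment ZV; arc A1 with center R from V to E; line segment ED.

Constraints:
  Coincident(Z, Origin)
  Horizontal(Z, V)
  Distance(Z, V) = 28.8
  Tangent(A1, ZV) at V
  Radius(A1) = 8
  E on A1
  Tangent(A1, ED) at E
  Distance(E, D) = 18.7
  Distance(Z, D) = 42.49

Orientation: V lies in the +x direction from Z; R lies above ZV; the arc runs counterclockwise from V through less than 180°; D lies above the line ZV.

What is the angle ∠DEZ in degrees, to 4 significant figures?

90.81°

Checks: |ZV| = 28.80 ✓; |RE| = 8.000 ✓; ∠(RE, ED) = 90.00° ✓; |ED| = 18.70 ✓; |ZD| = 42.49 ✓.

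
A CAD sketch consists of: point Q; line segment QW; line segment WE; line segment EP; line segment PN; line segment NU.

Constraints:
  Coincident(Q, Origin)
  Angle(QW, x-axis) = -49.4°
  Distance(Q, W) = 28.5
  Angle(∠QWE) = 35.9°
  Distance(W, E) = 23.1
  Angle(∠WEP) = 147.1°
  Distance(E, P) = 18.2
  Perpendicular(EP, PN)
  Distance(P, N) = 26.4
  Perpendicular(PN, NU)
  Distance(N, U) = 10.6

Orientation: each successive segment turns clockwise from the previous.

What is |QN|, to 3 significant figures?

15.4

∠WEP = 147.1° gives EP at 134° from the x-axis; with |EP| = 18.2, P = (-16.5, -3.07). EP is perpendicular to PN, so PN runs at 43.6°; with |PN| = 26.4, N = (2.65, 15.1). Then |QN| = |N − Q| = 15.4.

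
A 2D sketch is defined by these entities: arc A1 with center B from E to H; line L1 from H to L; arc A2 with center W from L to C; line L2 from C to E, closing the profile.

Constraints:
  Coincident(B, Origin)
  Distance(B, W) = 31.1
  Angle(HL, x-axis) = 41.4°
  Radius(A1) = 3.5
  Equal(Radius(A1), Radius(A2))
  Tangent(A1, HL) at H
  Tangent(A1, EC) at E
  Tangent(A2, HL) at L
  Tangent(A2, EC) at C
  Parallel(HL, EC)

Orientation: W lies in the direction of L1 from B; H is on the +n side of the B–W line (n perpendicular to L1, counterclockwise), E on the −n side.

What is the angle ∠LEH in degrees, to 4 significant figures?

77.32°

Tangency of A1 to both parallel lines with radius 3.5 puts H and E at B ± 3.5·n: H = (-2.315, 2.625), E = (2.315, -2.625). Equal radii place L and C the same way about W: L = W + 3.5·n = (21.01, 23.19), C = W − 3.5·n = (25.64, 17.94). Then cos ∠LEH = EL·EH / (|EL||EH|), giving 77.32°.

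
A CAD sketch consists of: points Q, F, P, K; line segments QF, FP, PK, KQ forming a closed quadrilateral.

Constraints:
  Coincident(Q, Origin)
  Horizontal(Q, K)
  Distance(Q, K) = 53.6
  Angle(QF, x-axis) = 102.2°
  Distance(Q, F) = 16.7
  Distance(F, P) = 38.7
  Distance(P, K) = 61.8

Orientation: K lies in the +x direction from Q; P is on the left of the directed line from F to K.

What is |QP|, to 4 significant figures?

52.12

Q is at the origin; Q and K share the same y with |QK| = 53.6 and K in +x, so K = (53.6, 0). QF runs at 102.2° with |QF| = 16.7, so F = (-3.529, 16.32). P is determined by |FP| = 38.7 and |PK| = 61.8 together: it lies at the intersection of circle(F, 38.7) and circle(K, 61.8). With |FK| = 59.42, the foot of the radical line on FK is 10.17 from F and the perpendicular offset is √(38.7² − 10.17²) = 37.34. Taking the left-of-FK solution: P = (16.51, 49.43).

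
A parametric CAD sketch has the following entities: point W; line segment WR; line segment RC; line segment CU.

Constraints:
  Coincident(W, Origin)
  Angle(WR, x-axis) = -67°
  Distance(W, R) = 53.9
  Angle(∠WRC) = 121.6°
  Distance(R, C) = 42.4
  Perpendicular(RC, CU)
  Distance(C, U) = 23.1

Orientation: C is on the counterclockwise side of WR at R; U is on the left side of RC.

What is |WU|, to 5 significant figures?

74.234

∠WRC = 121.6°, so RC runs at -67.0° + (180° − 121.6°) = -8.6000° from the x-axis; with |RC| = 42.4, C = R + 42.4·(cos -8.6000°, sin -8.6000°) = (62.984, -55.956). RC ⟂ CU; with |CU| = 23.1 on the left of RC, U = C + 23.1·(0.14954, 0.98876) = (66.438, -33.115). Then |WU| = |U − W| = 74.234.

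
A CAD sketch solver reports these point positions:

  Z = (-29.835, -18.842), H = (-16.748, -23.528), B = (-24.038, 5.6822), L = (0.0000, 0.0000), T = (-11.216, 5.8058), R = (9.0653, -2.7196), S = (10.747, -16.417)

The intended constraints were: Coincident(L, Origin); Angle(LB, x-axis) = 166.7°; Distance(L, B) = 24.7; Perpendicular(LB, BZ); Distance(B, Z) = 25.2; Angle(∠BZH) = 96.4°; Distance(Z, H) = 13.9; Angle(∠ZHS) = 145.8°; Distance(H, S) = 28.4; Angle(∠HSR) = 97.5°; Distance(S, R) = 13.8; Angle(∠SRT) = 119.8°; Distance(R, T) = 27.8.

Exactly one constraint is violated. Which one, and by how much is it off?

Distance(R, T) = 27.8 — off by 5.80.

L = (0.00, 0.00) ✓; LB at 166.7° ✓; |LB| = 24.70 ✓; ∠(LB, BZ) = 90.00° ✓; |BZ| = 25.20 ✓; ∠BZH = 96.40° ✓; |ZH| = 13.90 ✓; ∠ZHS = 145.8° ✓; |HS| = 28.40 ✓; ∠HSR = 97.50° ✓; |SR| = 13.80 ✓; ∠SRT = 119.8° ✓; |RT| = 22.00 ✗.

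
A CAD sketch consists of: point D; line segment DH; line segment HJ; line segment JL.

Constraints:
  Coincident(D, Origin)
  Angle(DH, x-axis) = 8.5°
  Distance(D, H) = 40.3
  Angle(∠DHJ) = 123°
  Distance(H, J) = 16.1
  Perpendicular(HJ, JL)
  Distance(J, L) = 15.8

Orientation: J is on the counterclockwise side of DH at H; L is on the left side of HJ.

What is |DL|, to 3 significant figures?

42.1

D is at the origin; DH runs at 8.5° with length 40.3, so H = 40.3·(cos 8.5°, sin 8.5°) = (39.9, 5.96). ∠DHJ = 123.0°, so HJ runs at 8.5° + (180° − 123.0°) = 65.5° from the x-axis; with |HJ| = 16.1, J = H + 16.1·(cos 65.5°, sin 65.5°) = (46.5, 20.6). HJ ⟂ JL; with |JL| = 15.8 on the left of HJ, L = J + 15.8·(-0.910, 0.415) = (32.2, 27.2). Then |DL| = |L − D| = 42.1.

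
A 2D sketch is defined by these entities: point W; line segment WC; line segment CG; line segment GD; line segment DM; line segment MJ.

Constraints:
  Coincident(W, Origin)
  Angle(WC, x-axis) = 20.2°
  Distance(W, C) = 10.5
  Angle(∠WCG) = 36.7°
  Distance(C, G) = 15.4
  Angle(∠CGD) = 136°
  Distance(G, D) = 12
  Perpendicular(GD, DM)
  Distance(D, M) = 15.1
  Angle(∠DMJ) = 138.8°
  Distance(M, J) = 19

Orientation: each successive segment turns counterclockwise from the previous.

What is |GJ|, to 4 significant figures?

29.40

GD is perpendicular to DM, so DM runs at -62.50°; with |DM| = 15.1, M = (-8.583, -10.94). ∠DMJ = 138.8° gives MJ at -21.30° from the x-axis; with |MJ| = 19.0, J = (9.119, -17.84). Then |GJ| = |J − G| = 29.40.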